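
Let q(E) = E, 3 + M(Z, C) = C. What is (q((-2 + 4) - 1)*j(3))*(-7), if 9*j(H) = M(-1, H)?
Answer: 0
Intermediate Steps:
M(Z, C) = -3 + C
j(H) = -⅓ + H/9 (j(H) = (-3 + H)/9 = -⅓ + H/9)
(q((-2 + 4) - 1)*j(3))*(-7) = (((-2 + 4) - 1)*(-⅓ + (⅑)*3))*(-7) = ((2 - 1)*(-⅓ + ⅓))*(-7) = (1*0)*(-7) = 0*(-7) = 0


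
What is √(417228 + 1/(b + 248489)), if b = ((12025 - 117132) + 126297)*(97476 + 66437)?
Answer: √5034128488675309093685227/3473564959 ≈ 645.93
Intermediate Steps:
b = 3473316470 (b = (-105107 + 126297)*163913 = 21190*163913 = 3473316470)
√(417228 + 1/(b + 248489)) = √(417228 + 1/(3473316470 + 248489)) = √(417228 + 1/3473564959) = √(1449268560713653/3473564959) = √5034128488675309093685227/3473564959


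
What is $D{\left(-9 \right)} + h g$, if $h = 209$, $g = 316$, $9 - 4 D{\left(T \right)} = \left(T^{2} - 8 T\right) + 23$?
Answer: $\frac{264009}{4} \approx 66002.0$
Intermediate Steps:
$D{\left(T \right)} = - \frac{7}{2} + 2 T - \frac{T^{2}}{4}$ ($D{\left(T \right)} = \frac{9}{4} - \frac{\left(T^{2} - 8 T\right) + 23}{4} = \frac{9}{4} - \frac{23 + T^{2} - 8 T}{4} = \frac{9}{4} - \left(\frac{23}{4} - 2 T + \frac{T^{2}}{4}\right) = - \frac{7}{2} + 2 T - \frac{T^{2}}{4}$)
$D{\left(-9 \right)} + h g = \left(- \frac{7}{2} + 2 \left(-9\right) - \frac{\left(-9\right)^{2}}{4}\right) + 209 \cdot 316 = \left(- \frac{7}{2} - 18 - \frac{81}{4}\right) + 66044 = - \frac{167}{4} + 66044 = \frac{264009}{4}$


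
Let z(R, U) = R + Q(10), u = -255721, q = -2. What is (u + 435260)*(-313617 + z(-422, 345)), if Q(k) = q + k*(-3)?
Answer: -56387993269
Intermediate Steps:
Q(k) = -2 - 3*k (Q(k) = -2 + k*(-3) = -2 - 3*k)
z(R, U) = -32 + R (z(R, U) = R + (-2 - 3*10) = R + (-2 - 30) = R - 32 = -32 + R)
(u + 435260)*(-313617 + z(-422, 345)) = (-255721 + 435260)*(-313617 + (-32 - 422)) = 179539*(-313617 - 454) = 179539*(-314071) = -56387993269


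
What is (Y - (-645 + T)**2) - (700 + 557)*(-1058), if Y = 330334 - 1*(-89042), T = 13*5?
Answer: 1412882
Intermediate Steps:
T = 65
Y = 419376 (Y = 330334 + 89042 = 419376)
(Y - (-645 + T)**2) - (700 + 557)*(-1058) = (419376 - (-645 + 65)**2) - (700 + 557)*(-1058) = (419376 - 1*(-580)**2) - 1257*(-1058) = (419376 - 1*336400) - 1*(-1329906) = (419376 - 336400) + 1329906 = 82976 + 1329906 = 1412882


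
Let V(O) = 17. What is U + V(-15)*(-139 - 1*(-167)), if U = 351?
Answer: 827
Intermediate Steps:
U + V(-15)*(-139 - 1*(-167)) = 351 + 17*(-139 - 1*(-167)) = 351 + 17*(-139 + 167) = 351 + 17*28 = 351 + 476 = 827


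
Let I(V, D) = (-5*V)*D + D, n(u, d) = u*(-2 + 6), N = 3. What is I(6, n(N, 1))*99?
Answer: -34452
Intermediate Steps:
n(u, d) = 4*u (n(u, d) = u*4 = 4*u)
I(V, D) = D - 5*D*V (I(V, D) = -5*D*V + D = D - 5*D*V)
I(6, n(N, 1))*99 = ((4*3)*(1 - 5*6))*99 = (12*(1 - 30))*99 = (12*(-29))*99 = -348*99 = -34452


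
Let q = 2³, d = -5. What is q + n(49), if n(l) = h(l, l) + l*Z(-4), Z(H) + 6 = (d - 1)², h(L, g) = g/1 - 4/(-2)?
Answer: 1529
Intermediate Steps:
h(L, g) = 2 + g (h(L, g) = g*1 - 4*(-½) = g + 2 = 2 + g)
Z(H) = 30 (Z(H) = -6 + (-5 - 1)² = -6 + (-6)² = -6 + 36 = 30)
q = 8
n(l) = 2 + 31*l (n(l) = (2 + l) + l*30 = (2 + l) + 30*l = 2 + 31*l)
q + n(49) = 8 + (2 + 31*49) = 8 + (2 + 1519) = 8 + 1521 = 1529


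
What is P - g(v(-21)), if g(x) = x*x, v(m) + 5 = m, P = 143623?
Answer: 142947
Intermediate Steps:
v(m) = -5 + m
g(x) = x**2
P - g(v(-21)) = 143623 - (-5 - 21)**2 = 143623 - 1*(-26)**2 = 143623 - 1*676 = 143623 - 676 = 142947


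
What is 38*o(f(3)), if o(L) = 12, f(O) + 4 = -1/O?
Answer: 456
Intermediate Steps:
f(O) = -4 - 1/O
38*o(f(3)) = 38*12 = 456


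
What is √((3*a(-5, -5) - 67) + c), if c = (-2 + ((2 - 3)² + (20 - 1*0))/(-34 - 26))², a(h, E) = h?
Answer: 3*I*√3399/20 ≈ 8.7451*I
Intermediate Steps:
c = 2209/400 (c = (-2 + ((-1)² + (20 + 0))/(-60))² = (-2 + (1 + 20)*(-1/60))² = (-2 + 21*(-1/60))² = (-2 - 7/20)² = (-47/20)² = 2209/400 ≈ 5.5225)
√((3*a(-5, -5) - 67) + c) = √((3*(-5) - 67) + 2209/400) = √((-15 - 67) + 2209/400) = √(-82 + 2209/400) = √(-30591/400) = 3*I*√3399/20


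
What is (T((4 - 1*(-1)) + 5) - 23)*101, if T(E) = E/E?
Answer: -2222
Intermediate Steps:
T(E) = 1
(T((4 - 1*(-1)) + 5) - 23)*101 = (1 - 23)*101 = -22*101 = -2222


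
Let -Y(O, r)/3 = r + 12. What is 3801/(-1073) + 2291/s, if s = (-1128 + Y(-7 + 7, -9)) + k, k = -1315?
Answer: -11778295/2630996 ≈ -4.4767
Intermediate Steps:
Y(O, r) = -36 - 3*r (Y(O, r) = -3*(r + 12) = -3*(12 + r) = -36 - 3*r)
s = -2452 (s = (-1128 + (-36 - 3*(-9))) - 1315 = (-1128 + (-36 + 27)) - 1315 = (-1128 - 9) - 1315 = -1137 - 1315 = -2452)
3801/(-1073) + 2291/s = 3801/(-1073) + 2291/(-2452) = 3801*(-1/1073) + 2291*(-1/2452) = -3801/1073 - 2291/2452 = -11778295/2630996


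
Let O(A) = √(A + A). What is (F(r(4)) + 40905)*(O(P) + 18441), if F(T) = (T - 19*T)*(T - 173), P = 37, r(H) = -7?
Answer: 336087225 + 18225*√74 ≈ 3.3624e+8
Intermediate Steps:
F(T) = -18*T*(-173 + T) (F(T) = (-18*T)*(-173 + T) = -18*T*(-173 + T))
O(A) = √2*√A (O(A) = √(2*A) = √2*√A)
(F(r(4)) + 40905)*(O(P) + 18441) = (18*(-7)*(173 - 1*(-7)) + 40905)*(√2*√37 + 18441) = (18*(-7)*(173 + 7) + 40905)*(√74 + 18441) = (18*(-7)*180 + 40905)*(18441 + √74) = (-22680 + 40905)*(18441 + √74) = 18225*(18441 + √74) = 336087225 + 18225*√74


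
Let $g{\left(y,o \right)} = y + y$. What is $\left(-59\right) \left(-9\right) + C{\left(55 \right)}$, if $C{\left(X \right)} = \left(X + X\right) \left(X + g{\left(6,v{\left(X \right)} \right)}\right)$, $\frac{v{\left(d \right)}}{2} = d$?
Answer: $7901$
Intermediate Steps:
$v{\left(d \right)} = 2 d$
$g{\left(y,o \right)} = 2 y$
$C{\left(X \right)} = 2 X \left(12 + X\right)$ ($C{\left(X \right)} = \left(X + X\right) \left(X + 2 \cdot 6\right) = 2 X \left(X + 12\right) = 2 X \left(12 + X\right)$)
$\left(-59\right) \left(-9\right) + C{\left(55 \right)} = \left(-59\right) \left(-9\right) + 2 \cdot 55 \left(12 + 55\right) = 531 + 2 \cdot 55 \cdot 67 = 531 + 7370 = 7901$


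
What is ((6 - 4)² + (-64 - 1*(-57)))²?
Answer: 9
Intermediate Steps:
((6 - 4)² + (-64 - 1*(-57)))² = (2² + (-64 + 57))² = (4 - 7)² = (-3)² = 9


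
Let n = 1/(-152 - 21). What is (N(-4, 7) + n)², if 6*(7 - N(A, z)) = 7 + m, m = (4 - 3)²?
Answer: 8631844/269361 ≈ 32.046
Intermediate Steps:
m = 1 (m = 1² = 1)
N(A, z) = 17/3 (N(A, z) = 7 - (7 + 1)/6 = 7 - ⅙*8 = 7 - 4/3 = 17/3)
n = -1/173 (n = 1/(-173) = -1/173 ≈ -0.0057803)
(N(-4, 7) + n)² = (17/3 - 1/173)² = (2938/519)² = 8631844/269361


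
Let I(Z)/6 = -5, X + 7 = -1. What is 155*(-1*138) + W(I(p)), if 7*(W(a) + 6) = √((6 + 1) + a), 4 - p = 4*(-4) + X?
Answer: -21396 + I*√23/7 ≈ -21396.0 + 0.68512*I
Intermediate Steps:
X = -8 (X = -7 - 1 = -8)
p = 28 (p = 4 - (4*(-4) - 8) = 4 - (-16 - 8) = 4 - 1*(-24) = 4 + 24 = 28)
I(Z) = -30 (I(Z) = 6*(-5) = -30)
W(a) = -6 + √(7 + a)/7 (W(a) = -6 + √((6 + 1) + a)/7 = -6 + √(7 + a)/7)
155*(-1*138) + W(I(p)) = 155*(-1*138) + (-6 + √(7 - 30)/7) = 155*(-138) + (-6 + √(-23)/7) = -21390 + (-6 + (I*√23)/7) = -21390 + (-6 + I*√23/7) = -21396 + I*√23/7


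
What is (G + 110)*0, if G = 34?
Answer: 0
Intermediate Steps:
(G + 110)*0 = (34 + 110)*0 = 144*0 = 0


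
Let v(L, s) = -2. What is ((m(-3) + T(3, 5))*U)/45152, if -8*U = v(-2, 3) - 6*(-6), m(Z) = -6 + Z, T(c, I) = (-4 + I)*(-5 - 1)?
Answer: 15/10624 ≈ 0.0014119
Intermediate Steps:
T(c, I) = 24 - 6*I (T(c, I) = (-4 + I)*(-6) = 24 - 6*I)
U = -17/4 (U = -(-2 - 6*(-6))/8 = -(-2 + 36)/8 = -1/8*34 = -17/4 ≈ -4.2500)
((m(-3) + T(3, 5))*U)/45152 = (((-6 - 3) + (24 - 6*5))*(-17/4))/45152 = ((-9 + (24 - 30))*(-17/4))*(1/45152) = ((-9 - 6)*(-17/4))*(1/45152) = -15*(-17/4)*(1/45152) = (255/4)*(1/45152) = 15/10624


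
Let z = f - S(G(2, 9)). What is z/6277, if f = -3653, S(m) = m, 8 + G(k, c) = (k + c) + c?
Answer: -3665/6277 ≈ -0.58388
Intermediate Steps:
G(k, c) = -8 + k + 2*c (G(k, c) = -8 + ((k + c) + c) = -8 + ((c + k) + c) = -8 + (k + 2*c) = -8 + k + 2*c)
z = -3665 (z = -3653 - (-8 + 2 + 2*9) = -3653 - (-8 + 2 + 18) = -3653 - 1*12 = -3653 - 12 = -3665)
z/6277 = -3665/6277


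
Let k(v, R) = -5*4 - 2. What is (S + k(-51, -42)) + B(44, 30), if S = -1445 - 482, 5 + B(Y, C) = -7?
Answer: -1961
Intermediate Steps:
k(v, R) = -22 (k(v, R) = -20 - 2 = -22)
B(Y, C) = -12 (B(Y, C) = -5 - 7 = -12)
S = -1927
(S + k(-51, -42)) + B(44, 30) = (-1927 - 22) - 12 = -1949 - 12 = -1961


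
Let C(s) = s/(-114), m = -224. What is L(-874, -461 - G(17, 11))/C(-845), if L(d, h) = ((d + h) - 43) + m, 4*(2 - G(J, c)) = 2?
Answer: -182799/845 ≈ -216.33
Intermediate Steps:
G(J, c) = 3/2 (G(J, c) = 2 - ¼*2 = 2 - ½ = 3/2)
C(s) = -s/114 (C(s) = s*(-1/114) = -s/114)
L(d, h) = -267 + d + h (L(d, h) = ((d + h) - 43) - 224 = (-43 + d + h) - 224 = -267 + d + h)
L(-874, -461 - G(17, 11))/C(-845) = (-267 - 874 + (-461 - 1*3/2))/((-1/114*(-845))) = (-267 - 874 + (-461 - 3/2))/(845/114) = (-267 - 874 - 925/2)*(114/845) = -3207/2*114/845 = -182799/845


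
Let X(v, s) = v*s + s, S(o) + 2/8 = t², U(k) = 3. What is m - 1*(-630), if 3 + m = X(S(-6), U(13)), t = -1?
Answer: 2529/4 ≈ 632.25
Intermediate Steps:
S(o) = ¾ (S(o) = -¼ + (-1)² = -¼ + 1 = ¾)
X(v, s) = s + s*v (X(v, s) = s*v + s = s + s*v)
m = 9/4 (m = -3 + 3*(1 + ¾) = -3 + 3*(7/4) = -3 + 21/4 = 9/4 ≈ 2.2500)
m - 1*(-630) = 9/4 - 1*(-630) = 9/4 + 630 = 2529/4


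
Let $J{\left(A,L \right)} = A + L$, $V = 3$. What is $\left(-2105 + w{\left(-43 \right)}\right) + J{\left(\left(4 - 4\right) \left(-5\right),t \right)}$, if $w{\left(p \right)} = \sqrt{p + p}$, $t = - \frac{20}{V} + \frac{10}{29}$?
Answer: $- \frac{183685}{87} + i \sqrt{86} \approx -2111.3 + 9.2736 i$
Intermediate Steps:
$t = - \frac{550}{87}$ ($t = - \frac{20}{3} + \frac{10}{29} = - \frac{550}{87} \approx -6.3218$)
$w{\left(p \right)} = \sqrt{2} \sqrt{p}$ ($w{\left(p \right)} = \sqrt{2 p} = \sqrt{2} \sqrt{p}$)
$\left(-2105 + w{\left(-43 \right)}\right) + J{\left(\left(4 - 4\right) \left(-5\right),t \right)} = \left(-2105 + \sqrt{2} \sqrt{-43}\right) - \left(\frac{550}{87} - \left(4 - 4\right) \left(-5\right)\right) = \left(-2105 + \sqrt{2} i \sqrt{43}\right) + \left(0 \left(-5\right) - \frac{550}{87}\right) = \left(-2105 + i \sqrt{86}\right) + \left(0 - \frac{550}{87}\right) = \left(-2105 + i \sqrt{86}\right) - \frac{550}{87} = - \frac{183685}{87} + i \sqrt{86}$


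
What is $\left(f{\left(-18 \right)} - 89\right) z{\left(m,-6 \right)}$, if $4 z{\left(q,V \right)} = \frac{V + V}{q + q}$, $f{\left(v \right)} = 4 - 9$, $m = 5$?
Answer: $\frac{141}{5} \approx 28.2$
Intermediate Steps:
$f{\left(v \right)} = -5$
$z{\left(q,V \right)} = \frac{V}{4 q}$ ($z{\left(q,V \right)} = \frac{\left(V + V\right) \frac{1}{q + q}}{4} = \frac{2 V \frac{1}{2 q}}{4} = \frac{V \frac{1}{q}}{4} = \frac{V}{4 q}$)
$\left(f{\left(-18 \right)} - 89\right) z{\left(m,-6 \right)} = \left(-5 - 89\right) \frac{1}{4} \left(-6\right) \frac{1}{5} = - 94 \cdot \frac{1}{4} \left(-6\right) \frac{1}{5} = \left(-94\right) \left(- \frac{3}{10}\right) = \frac{141}{5}$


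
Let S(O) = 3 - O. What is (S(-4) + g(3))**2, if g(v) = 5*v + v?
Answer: 625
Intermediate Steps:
g(v) = 6*v
(S(-4) + g(3))**2 = ((3 - 1*(-4)) + 6*3)**2 = ((3 + 4) + 18)**2 = (7 + 18)**2 = 25**2 = 625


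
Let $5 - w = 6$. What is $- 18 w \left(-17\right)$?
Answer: $-306$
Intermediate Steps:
$w = -1$ ($w = 5 - 6 = -1$)
$- 18 w \left(-17\right) = \left(-18\right) \left(-1\right) \left(-17\right) = 18 \left(-17\right) = -306$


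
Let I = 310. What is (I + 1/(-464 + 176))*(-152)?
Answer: -1696301/36 ≈ -47120.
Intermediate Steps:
(I + 1/(-464 + 176))*(-152) = (310 + 1/(-464 + 176))*(-152) = (310 + 1/(-288))*(-152) = (310 - 1/288)*(-152) = (89279/288)*(-152) = -1696301/36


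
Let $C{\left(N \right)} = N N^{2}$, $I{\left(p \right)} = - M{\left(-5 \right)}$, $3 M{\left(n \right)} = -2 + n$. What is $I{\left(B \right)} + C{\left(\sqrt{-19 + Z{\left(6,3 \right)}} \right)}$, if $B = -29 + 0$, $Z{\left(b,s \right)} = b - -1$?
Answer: $\frac{7}{3} - 24 i \sqrt{3} \approx 2.3333 - 41.569 i$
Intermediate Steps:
$Z{\left(b,s \right)} = 1 + b$ ($Z{\left(b,s \right)} = b + 1 = 1 + b$)
$B = -29$
$M{\left(n \right)} = - \frac{2}{3} + \frac{n}{3}$ ($M{\left(n \right)} = \frac{-2 + n}{3} = - \frac{2}{3} + \frac{n}{3}$)
$I{\left(p \right)} = \frac{7}{3}$ ($I{\left(p \right)} = - (- \frac{2}{3} + \frac{1}{3} \left(-5\right)) = - (- \frac{2}{3} - \frac{5}{3}) = \left(-1\right) \left(- \frac{7}{3}\right) = \frac{7}{3}$)
$C{\left(N \right)} = N^{3}$
$I{\left(B \right)} + C{\left(\sqrt{-19 + Z{\left(6,3 \right)}} \right)} = \frac{7}{3} + \left(\sqrt{-19 + \left(1 + 6\right)}\right)^{3} = \frac{7}{3} + \left(\sqrt{-19 + 7}\right)^{3} = \frac{7}{3} + \left(\sqrt{-12}\right)^{3} = \frac{7}{3} + \left(2 i \sqrt{3}\right)^{3} = \frac{7}{3} - 24 i \sqrt{3}$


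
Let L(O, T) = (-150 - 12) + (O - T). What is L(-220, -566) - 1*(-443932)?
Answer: 444116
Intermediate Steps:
L(O, T) = -162 + O - T (L(O, T) = -162 + (O - T) = -162 + O - T)
L(-220, -566) - 1*(-443932) = (-162 - 220 - 1*(-566)) - 1*(-443932) = (-162 - 220 + 566) + 443932 = 184 + 443932 = 444116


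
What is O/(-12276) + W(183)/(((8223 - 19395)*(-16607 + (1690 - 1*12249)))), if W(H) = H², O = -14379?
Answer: 121233799727/103493006232 ≈ 1.1714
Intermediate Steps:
O/(-12276) + W(183)/(((8223 - 19395)*(-16607 + (1690 - 1*12249)))) = -14379/(-12276) + 183²/(((8223 - 19395)*(-16607 + (1690 - 1*12249)))) = -14379*(-1/12276) + 33489/((-11172*(-16607 + (1690 - 12249)))) = 4793/4092 + 33489/((-11172*(-16607 - 10559))) = 4793/4092 + 33489/((-11172*(-27166))) = 4793/4092 + 33489/303498552 = 4793/4092 + 33489*(1/303498552) = 4793/4092 + 11163/101166184 = 121233799727/103493006232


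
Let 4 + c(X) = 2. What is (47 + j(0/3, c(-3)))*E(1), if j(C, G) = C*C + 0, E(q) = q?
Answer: 47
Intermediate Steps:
c(X) = -2 (c(X) = -4 + 2 = -2)
j(C, G) = C² (j(C, G) = C² + 0 = C²)
(47 + j(0/3, c(-3)))*E(1) = (47 + (0/3)²)*1 = (47 + (0*(⅓))²)*1 = (47 + 0²)*1 = (47 + 0)*1 = 47*1 = 47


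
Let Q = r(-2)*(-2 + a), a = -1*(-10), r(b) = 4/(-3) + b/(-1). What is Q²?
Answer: 256/9 ≈ 28.444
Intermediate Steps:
r(b) = -4/3 - b (r(b) = 4*(-⅓) + b*(-1) = -4/3 - b)
a = 10
Q = 16/3 (Q = (-4/3 - 1*(-2))*(-2 + 10) = (-4/3 + 2)*8 = (⅔)*8 = 16/3 ≈ 5.3333)
Q² = (16/3)² = 256/9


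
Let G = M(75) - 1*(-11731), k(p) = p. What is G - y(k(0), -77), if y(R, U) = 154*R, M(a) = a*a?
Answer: 17356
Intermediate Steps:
M(a) = a**2
G = 17356 (G = 75**2 - 1*(-11731) = 5625 + 11731 = 17356)
G - y(k(0), -77) = 17356 - 154*0 = 17356 - 1*0 = 17356 + 0 = 17356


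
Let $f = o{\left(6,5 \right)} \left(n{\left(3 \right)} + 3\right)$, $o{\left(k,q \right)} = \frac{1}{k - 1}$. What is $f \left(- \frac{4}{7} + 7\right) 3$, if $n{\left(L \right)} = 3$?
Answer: $\frac{162}{7} \approx 23.143$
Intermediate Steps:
$o{\left(k,q \right)} = \frac{1}{-1 + k}$
$f = \frac{6}{5}$ ($f = \frac{3 + 3}{-1 + 6} = \frac{1}{5} \cdot 6 = \frac{6}{5} \approx 1.2$)
$f \left(- \frac{4}{7} + 7\right) 3 = \frac{6 \left(- \frac{4}{7} + 7\right) 3}{5} = \frac{6 \cdot \frac{45}{7} \cdot 3}{5} = \frac{6}{5} \cdot \frac{135}{7} = \frac{162}{7}$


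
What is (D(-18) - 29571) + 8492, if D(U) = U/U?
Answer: -21078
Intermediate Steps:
D(U) = 1
(D(-18) - 29571) + 8492 = (1 - 29571) + 8492 = -29570 + 8492 = -21078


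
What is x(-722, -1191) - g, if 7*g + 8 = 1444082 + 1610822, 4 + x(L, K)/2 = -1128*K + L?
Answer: 15743212/7 ≈ 2.2490e+6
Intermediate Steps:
x(L, K) = -8 - 2256*K + 2*L (x(L, K) = -8 + 2*(-1128*K + L) = -8 + 2*(L - 1128*K) = -8 + (-2256*K + 2*L) = -8 - 2256*K + 2*L)
g = 3054896/7 (g = -8/7 + (1444082 + 1610822)/7 = -8/7 + (⅐)*3054904 = -8/7 + 3054904/7 = 3054896/7 ≈ 4.3641e+5)
x(-722, -1191) - g = (-8 - 2256*(-1191) + 2*(-722)) - 1*3054896/7 = (-8 + 2686896 - 1444) - 3054896/7 = 2685444 - 3054896/7 = 15743212/7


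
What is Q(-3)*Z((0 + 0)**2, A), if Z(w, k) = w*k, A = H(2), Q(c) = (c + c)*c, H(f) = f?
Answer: 0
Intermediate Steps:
Q(c) = 2*c**2 (Q(c) = (2*c)*c = 2*c**2)
A = 2
Z(w, k) = k*w
Q(-3)*Z((0 + 0)**2, A) = (2*(-3)**2)*(2*(0 + 0)**2) = (2*9)*(2*0**2) = 18*(2*0) = 18*0 = 0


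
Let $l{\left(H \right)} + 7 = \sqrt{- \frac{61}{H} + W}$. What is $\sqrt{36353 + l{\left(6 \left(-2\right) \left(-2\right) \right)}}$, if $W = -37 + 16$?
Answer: $\frac{\sqrt{1308456 + 3 i \sqrt{3390}}}{6} \approx 190.65 + 0.012725 i$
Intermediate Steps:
$W = -21$
$l{\left(H \right)} = -7 + \sqrt{-21 - \frac{61}{H}}$ ($l{\left(H \right)} = -7 + \sqrt{- \frac{61}{H} - 21} = -7 + \sqrt{-21 - \frac{61}{H}}$)
$\sqrt{36353 + l{\left(6 \left(-2\right) \left(-2\right) \right)}} = \sqrt{36353 - \left(7 - \sqrt{-21 - \frac{61}{6 \left(-2\right) \left(-2\right)}}\right)} = \sqrt{36353 - \left(7 - \sqrt{-21 - \frac{61}{\left(-12\right) \left(-2\right)}}\right)} = \sqrt{36353 - \left(7 - \sqrt{-21 - \frac{61}{24}}\right)} = \sqrt{36353 - \left(7 - \sqrt{- \frac{565}{24}}\right)} = \sqrt{36353 - \left(7 - \frac{i \sqrt{3390}}{12}\right)} = \sqrt{36346 + \frac{i \sqrt{3390}}{12}}$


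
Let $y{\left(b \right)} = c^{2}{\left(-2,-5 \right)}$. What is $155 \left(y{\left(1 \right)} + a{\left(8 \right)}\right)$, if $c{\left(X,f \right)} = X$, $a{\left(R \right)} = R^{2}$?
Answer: $10540$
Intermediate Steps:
$y{\left(b \right)} = 4$ ($y{\left(b \right)} = \left(-2\right)^{2} = 4$)
$155 \left(y{\left(1 \right)} + a{\left(8 \right)}\right) = 155 \left(4 + 8^{2}\right) = 155 \left(4 + 64\right) = 155 \cdot 68 = 10540$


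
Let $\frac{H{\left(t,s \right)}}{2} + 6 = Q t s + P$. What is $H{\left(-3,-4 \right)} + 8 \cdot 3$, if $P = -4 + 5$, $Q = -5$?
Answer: $-106$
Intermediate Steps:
$P = 1$
$H{\left(t,s \right)} = -10 - 10 s t$ ($H{\left(t,s \right)} = -12 + 2 \left(- 5 t s + 1\right) = -12 + 2 \left(- 5 s t + 1\right) = -12 + 2 \left(1 - 5 s t\right) = -12 - \left(-2 + 10 s t\right) = -10 - 10 s t$)
$H{\left(-3,-4 \right)} + 8 \cdot 3 = \left(-10 - \left(-40\right) \left(-3\right)\right) + 8 \cdot 3 = \left(-10 - 120\right) + 24 = -130 + 24 = -106$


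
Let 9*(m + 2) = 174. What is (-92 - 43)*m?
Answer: -2340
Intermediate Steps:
m = 52/3 (m = -2 + (⅑)*174 = -2 + 58/3 = 52/3 ≈ 17.333)
(-92 - 43)*m = (-92 - 43)*(52/3) = -135*52/3 = -2340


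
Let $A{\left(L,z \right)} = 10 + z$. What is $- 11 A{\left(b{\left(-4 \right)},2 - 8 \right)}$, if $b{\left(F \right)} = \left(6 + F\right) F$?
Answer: $-44$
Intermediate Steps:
$b{\left(F \right)} = F \left(6 + F\right)$
$- 11 A{\left(b{\left(-4 \right)},2 - 8 \right)} = - 11 \left(10 + \left(2 - 8\right)\right) = - 11 \left(10 - 6\right) = \left(-11\right) 4 = -44$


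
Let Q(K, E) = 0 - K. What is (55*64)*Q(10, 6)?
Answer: -35200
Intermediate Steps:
Q(K, E) = -K
(55*64)*Q(10, 6) = (55*64)*(-1*10) = 3520*(-10) = -35200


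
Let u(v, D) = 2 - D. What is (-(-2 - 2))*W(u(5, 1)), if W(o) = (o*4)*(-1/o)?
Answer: -16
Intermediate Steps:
W(o) = -4 (W(o) = (4*o)*(-1/o) = -4)
(-(-2 - 2))*W(u(5, 1)) = -(-2 - 2)*(-4) = -1*(-4)*(-4) = 4*(-4) = -16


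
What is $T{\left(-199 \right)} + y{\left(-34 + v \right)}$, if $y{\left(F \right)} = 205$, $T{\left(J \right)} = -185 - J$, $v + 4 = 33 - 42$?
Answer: $219$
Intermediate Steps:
$v = -13$ ($v = -4 + \left(33 - 42\right) = -4 - 9 = -13$)
$T{\left(-199 \right)} + y{\left(-34 + v \right)} = \left(-185 - -199\right) + 205 = \left(-185 + 199\right) + 205 = 14 + 205 = 219$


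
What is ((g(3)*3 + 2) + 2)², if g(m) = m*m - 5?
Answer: 256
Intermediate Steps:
g(m) = -5 + m² (g(m) = m² - 5 = -5 + m²)
((g(3)*3 + 2) + 2)² = (((-5 + 3²)*3 + 2) + 2)² = (((-5 + 9)*3 + 2) + 2)² = ((4*3 + 2) + 2)² = ((12 + 2) + 2)² = (14 + 2)² = 16² = 256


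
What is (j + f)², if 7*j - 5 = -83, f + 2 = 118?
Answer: 538756/49 ≈ 10995.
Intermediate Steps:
f = 116 (f = -2 + 118 = 116)
j = -78/7 (j = 5/7 + (⅐)*(-83) = 5/7 - 83/7 = -78/7 ≈ -11.143)
(j + f)² = (-78/7 + 116)² = (734/7)² = 538756/49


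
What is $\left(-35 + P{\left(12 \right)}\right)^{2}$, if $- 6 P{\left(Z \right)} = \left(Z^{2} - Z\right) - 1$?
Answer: $\frac{116281}{36} \approx 3230.0$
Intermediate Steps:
$P{\left(Z \right)} = \frac{1}{6} - \frac{Z^{2}}{6} + \frac{Z}{6}$ ($P{\left(Z \right)} = - \frac{\left(Z^{2} - Z\right) - 1}{6} = - \frac{-1 + Z^{2} - Z}{6} = \frac{1}{6} - \frac{Z^{2}}{6} + \frac{Z}{6}$)
$\left(-35 + P{\left(12 \right)}\right)^{2} = \left(-35 + \left(\frac{1}{6} - \frac{12^{2}}{6} + \frac{1}{6} \cdot 12\right)\right)^{2} = \left(-35 + \left(\frac{1}{6} - 24 + 2\right)\right)^{2} = \left(-35 - \frac{131}{6}\right)^{2} = \left(- \frac{341}{6}\right)^{2} = \frac{116281}{36}$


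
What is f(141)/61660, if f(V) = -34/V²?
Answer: -17/612931230 ≈ -2.7736e-8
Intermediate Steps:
f(V) = -34/V²
f(141)/61660 = -34/141²/61660 = -34*1/19881*(1/61660) = -34/19881*1/61660 = -17/612931230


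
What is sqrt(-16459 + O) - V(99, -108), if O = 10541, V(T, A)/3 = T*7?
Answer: -2079 + I*sqrt(5918) ≈ -2079.0 + 76.929*I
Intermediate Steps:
V(T, A) = 21*T (V(T, A) = 3*(T*7) = 3*(7*T) = 21*T)
sqrt(-16459 + O) - V(99, -108) = sqrt(-16459 + 10541) - 21*99 = sqrt(-5918) - 1*2079 = I*sqrt(5918) - 2079 = -2079 + I*sqrt(5918)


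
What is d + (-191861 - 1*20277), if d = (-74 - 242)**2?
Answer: -112282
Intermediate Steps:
d = 99856 (d = (-316)**2 = 99856)
d + (-191861 - 1*20277) = 99856 + (-191861 - 1*20277) = 99856 + (-191861 - 20277) = 99856 - 212138 = -112282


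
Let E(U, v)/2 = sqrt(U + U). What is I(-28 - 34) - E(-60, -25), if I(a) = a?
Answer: -62 - 4*I*sqrt(30) ≈ -62.0 - 21.909*I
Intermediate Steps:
E(U, v) = 2*sqrt(2)*sqrt(U) (E(U, v) = 2*sqrt(U + U) = 2*sqrt(2*U) = 2*(sqrt(2)*sqrt(U)) = 2*sqrt(2)*sqrt(U))
I(-28 - 34) - E(-60, -25) = (-28 - 34) - 2*sqrt(2)*sqrt(-60) = -62 - 2*sqrt(2)*2*I*sqrt(15) = -62 - 4*I*sqrt(30)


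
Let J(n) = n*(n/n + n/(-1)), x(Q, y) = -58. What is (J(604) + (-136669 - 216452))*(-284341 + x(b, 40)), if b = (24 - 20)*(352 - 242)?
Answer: 204008787867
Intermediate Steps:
b = 440 (b = 4*110 = 440)
J(n) = n*(1 - n) (J(n) = n*(1 + n*(-1)) = n*(1 - n))
(J(604) + (-136669 - 216452))*(-284341 + x(b, 40)) = (604*(1 - 1*604) + (-136669 - 216452))*(-284341 - 58) = (604*(1 - 604) - 353121)*(-284399) = (604*(-603) - 353121)*(-284399) = (-364212 - 353121)*(-284399) = -717333*(-284399) = 204008787867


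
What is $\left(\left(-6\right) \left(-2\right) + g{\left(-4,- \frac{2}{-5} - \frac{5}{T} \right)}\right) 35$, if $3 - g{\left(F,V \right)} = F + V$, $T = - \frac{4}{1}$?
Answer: $\frac{2429}{4} \approx 607.25$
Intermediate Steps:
$T = -4$ ($T = \left(-4\right) 1 = -4$)
$g{\left(F,V \right)} = 3 - F - V$ ($g{\left(F,V \right)} = 3 - \left(F + V\right) = 3 - F - V$)
$\left(\left(-6\right) \left(-2\right) + g{\left(-4,- \frac{2}{-5} - \frac{5}{T} \right)}\right) 35 = \left(\left(-6\right) \left(-2\right) - \left(-7 + \frac{2}{5} + \frac{5}{4}\right)\right) 35 = \left(12 + \left(3 + 4 - \left(\left(-2\right) \left(- \frac{1}{5}\right) - - \frac{5}{4}\right)\right)\right) 35 = \left(12 + \left(3 + 4 - \left(\frac{2}{5} + \frac{5}{4}\right)\right)\right) 35 = \left(12 + \left(3 + 4 - \frac{33}{20}\right)\right) 35 = \left(12 + \frac{107}{20}\right) 35 = \frac{347}{20} \cdot 35 = \frac{2429}{4}$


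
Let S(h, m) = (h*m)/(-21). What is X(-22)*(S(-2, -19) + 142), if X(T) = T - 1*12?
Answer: -100096/21 ≈ -4766.5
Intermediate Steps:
X(T) = -12 + T (X(T) = T - 12 = -12 + T)
S(h, m) = -h*m/21 (S(h, m) = (h*m)*(-1/21) = -h*m/21)
X(-22)*(S(-2, -19) + 142) = (-12 - 22)*(-1/21*(-2)*(-19) + 142) = -34*(-38/21 + 142) = -34*2944/21 = -100096/21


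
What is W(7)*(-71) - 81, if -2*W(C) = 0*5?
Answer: -81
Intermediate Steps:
W(C) = 0 (W(C) = -0*5 = -½*0 = 0)
W(7)*(-71) - 81 = 0*(-71) - 81 = 0 - 81 = -81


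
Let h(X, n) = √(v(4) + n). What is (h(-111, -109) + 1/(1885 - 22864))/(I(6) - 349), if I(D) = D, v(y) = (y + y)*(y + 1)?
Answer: 1/7195797 - I*√69/343 ≈ 1.3897e-7 - 0.024218*I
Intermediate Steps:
v(y) = 2*y*(1 + y) (v(y) = (2*y)*(1 + y) = 2*y*(1 + y))
h(X, n) = √(40 + n) (h(X, n) = √(2*4*(1 + 4) + n) = √(2*4*5 + n) = √(40 + n))
(h(-111, -109) + 1/(1885 - 22864))/(I(6) - 349) = (√(40 - 109) + 1/(1885 - 22864))/(6 - 349) = (√(-69) + 1/(-20979))/(-343) = (I*√69 - 1/20979)*(-1/343) = (-1/20979 + I*√69)*(-1/343) = 1/7195797 - I*√69/343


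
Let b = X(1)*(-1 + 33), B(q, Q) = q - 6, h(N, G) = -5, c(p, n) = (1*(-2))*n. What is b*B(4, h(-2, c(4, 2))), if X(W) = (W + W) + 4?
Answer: -384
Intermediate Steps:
c(p, n) = -2*n
X(W) = 4 + 2*W (X(W) = 2*W + 4 = 4 + 2*W)
B(q, Q) = -6 + q
b = 192 (b = (4 + 2*1)*(-1 + 33) = (4 + 2)*32 = 6*32 = 192)
b*B(4, h(-2, c(4, 2))) = 192*(-6 + 4) = 192*(-2) = -384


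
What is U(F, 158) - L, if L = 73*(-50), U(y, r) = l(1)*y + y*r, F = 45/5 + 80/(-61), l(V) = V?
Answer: 297221/61 ≈ 4872.5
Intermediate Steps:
F = 469/61 (F = 45*(1/5) + 80*(-1/61) = 9 - 80/61 = 469/61 ≈ 7.6885)
U(y, r) = y + r*y (U(y, r) = 1*y + y*r = y + r*y)
L = -3650
U(F, 158) - L = 469*(1 + 158)/61 - 1*(-3650) = (469/61)*159 + 3650 = 74571/61 + 3650 = 297221/61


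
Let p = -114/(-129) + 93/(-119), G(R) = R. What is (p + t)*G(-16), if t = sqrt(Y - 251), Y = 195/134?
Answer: -8368/5117 - 8*I*sqrt(4480826)/67 ≈ -1.6353 - 252.75*I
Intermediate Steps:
Y = 195/134 (Y = 195*(1/134) = 195/134 ≈ 1.4552)
p = 523/5117 (p = -114*(-1/129) + 93*(-1/119) = 38/43 - 93/119 = 523/5117 ≈ 0.10221)
t = I*sqrt(4480826)/134 (t = sqrt(195/134 - 251) = sqrt(-33439/134) = I*sqrt(4480826)/134 ≈ 15.797*I)
(p + t)*G(-16) = (523/5117 + I*sqrt(4480826)/134)*(-16) = -8368/5117 - 8*I*sqrt(4480826)/67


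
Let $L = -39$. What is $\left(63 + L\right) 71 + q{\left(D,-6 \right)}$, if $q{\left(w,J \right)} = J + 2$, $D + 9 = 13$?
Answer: $1700$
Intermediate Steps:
$D = 4$ ($D = -9 + 13 = 4$)
$q{\left(w,J \right)} = 2 + J$
$\left(63 + L\right) 71 + q{\left(D,-6 \right)} = \left(63 - 39\right) 71 + \left(2 - 6\right) = 24 \cdot 71 - 4 = 1704 - 4 = 1700$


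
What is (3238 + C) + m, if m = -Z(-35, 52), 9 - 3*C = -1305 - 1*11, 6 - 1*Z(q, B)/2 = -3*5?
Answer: 10913/3 ≈ 3637.7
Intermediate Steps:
Z(q, B) = 42 (Z(q, B) = 12 - (-6)*5 = 12 - 2*(-15) = 12 + 30 = 42)
C = 1325/3 (C = 3 - (-1305 - 1*11)/3 = 3 - (-1305 - 11)/3 = 3 - 1/3*(-1316) = 3 + 1316/3 = 1325/3 ≈ 441.67)
m = -42 (m = -1*42 = -42)
(3238 + C) + m = (3238 + 1325/3) - 42 = 11039/3 - 42 = 10913/3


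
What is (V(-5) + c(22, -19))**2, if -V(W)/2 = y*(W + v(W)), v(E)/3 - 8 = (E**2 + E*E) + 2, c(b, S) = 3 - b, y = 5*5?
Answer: 76895361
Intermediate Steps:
y = 25
v(E) = 30 + 6*E**2 (v(E) = 24 + 3*((E**2 + E*E) + 2) = 24 + 3*((E**2 + E**2) + 2) = 24 + 3*(2*E**2 + 2) = 24 + 3*(2 + 2*E**2) = 24 + (6 + 6*E**2) = 30 + 6*E**2)
V(W) = -1500 - 300*W**2 - 50*W (V(W) = -50*(W + (30 + 6*W**2)) = -50*(30 + W + 6*W**2) = -2*(750 + 25*W + 150*W**2) = -1500 - 300*W**2 - 50*W)
(V(-5) + c(22, -19))**2 = ((-1500 - 300*(-5)**2 - 50*(-5)) + (3 - 1*22))**2 = ((-1500 - 300*25 + 250) + (3 - 22))**2 = ((-1500 - 7500 + 250) - 19)**2 = (-8750 - 19)**2 = (-8769)**2 = 76895361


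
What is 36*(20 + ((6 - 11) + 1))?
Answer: 576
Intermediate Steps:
36*(20 + ((6 - 11) + 1)) = 36*(20 + (-5 + 1)) = 36*(20 - 4) = 36*16 = 576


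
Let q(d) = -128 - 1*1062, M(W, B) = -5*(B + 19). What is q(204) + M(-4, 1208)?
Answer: -7325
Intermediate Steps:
M(W, B) = -95 - 5*B (M(W, B) = -5*(19 + B) = -95 - 5*B)
q(d) = -1190 (q(d) = -128 - 1062 = -1190)
q(204) + M(-4, 1208) = -1190 + (-95 - 5*1208) = -1190 + (-95 - 6040) = -1190 - 6135 = -7325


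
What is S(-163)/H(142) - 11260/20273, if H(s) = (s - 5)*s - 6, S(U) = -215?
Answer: -20303925/35842664 ≈ -0.56647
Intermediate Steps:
H(s) = -6 + s*(-5 + s) (H(s) = (-5 + s)*s - 6 = s*(-5 + s) - 6 = -6 + s*(-5 + s))
S(-163)/H(142) - 11260/20273 = -215/(-6 + 142² - 5*142) - 11260/20273 = -215/(-6 + 20164 - 710) - 11260*1/20273 = -215/19448 - 11260/20273 = -20303925/35842664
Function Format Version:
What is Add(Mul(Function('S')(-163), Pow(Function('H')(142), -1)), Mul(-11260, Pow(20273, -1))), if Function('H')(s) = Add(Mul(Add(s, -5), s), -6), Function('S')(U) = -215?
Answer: Rational(-20303925, 35842664) ≈ -0.56647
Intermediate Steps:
Function('H')(s) = Add(-6, Mul(s, Add(-5, s))) (Function('H')(s) = Add(Mul(Add(-5, s), s), -6) = Add(Mul(s, Add(-5, s)), -6) = Add(-6, Mul(s, Add(-5, s))))
Add(Mul(Function('S')(-163), Pow(Function('H')(142), -1)), Mul(-11260, Pow(20273, -1))) = Add(Mul(-215, Pow(Add(-6, Pow(142, 2), Mul(-5, 142)), -1)), Mul(-11260, Pow(20273, -1))) = Add(Mul(-215, Pow(Add(-6, 20164, -710), -1)), Mul(-11260, Rational(1, 20273))) = Add(Mul(-215, Pow(19448, -1)), Rational(-11260, 20273)) = Add(Mul(-215, Rational(1, 19448)), Rational(-11260, 20273)) = Add(Rational(-215, 19448), Rational(-11260, 20273)) = Rational(-20303925, 35842664)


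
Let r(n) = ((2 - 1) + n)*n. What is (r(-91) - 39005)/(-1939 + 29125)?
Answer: -30815/27186 ≈ -1.1335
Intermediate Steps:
r(n) = n*(1 + n) (r(n) = (1 + n)*n = n*(1 + n))
(r(-91) - 39005)/(-1939 + 29125) = (-91*(1 - 91) - 39005)/(-1939 + 29125) = (-91*(-90) - 39005)/27186 = (8190 - 39005)*(1/27186) = -30815*1/27186 = -30815/27186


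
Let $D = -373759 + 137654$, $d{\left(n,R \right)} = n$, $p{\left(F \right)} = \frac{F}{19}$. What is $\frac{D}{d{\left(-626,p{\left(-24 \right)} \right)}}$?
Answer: $\frac{236105}{626} \approx 377.16$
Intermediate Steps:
$p{\left(F \right)} = \frac{F}{19}$ ($p{\left(F \right)} = F \frac{1}{19} = \frac{F}{19}$)
$D = -236105$
$\frac{D}{d{\left(-626,p{\left(-24 \right)} \right)}} = - \frac{236105}{-626} = \left(-236105\right) \left(- \frac{1}{626}\right) = \frac{236105}{626}$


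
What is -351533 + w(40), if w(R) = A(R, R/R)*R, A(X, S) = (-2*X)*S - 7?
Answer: -355013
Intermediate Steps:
A(X, S) = -7 - 2*S*X (A(X, S) = -2*S*X - 7 = -7 - 2*S*X)
w(R) = R*(-7 - 2*R) (w(R) = (-7 - 2*R/R*R)*R = (-7 - 2*1*R)*R = (-7 - 2*R)*R = R*(-7 - 2*R))
-351533 + w(40) = -351533 - 1*40*(7 + 2*40) = -351533 - 1*40*(7 + 80) = -351533 - 1*40*87 = -351533 - 3480 = -355013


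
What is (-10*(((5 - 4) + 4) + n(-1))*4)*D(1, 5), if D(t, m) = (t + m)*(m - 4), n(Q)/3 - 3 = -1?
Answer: -2640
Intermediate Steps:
n(Q) = 6 (n(Q) = 9 + 3*(-1) = 9 - 3 = 6)
D(t, m) = (-4 + m)*(m + t) (D(t, m) = (m + t)*(-4 + m) = (-4 + m)*(m + t))
(-10*(((5 - 4) + 4) + n(-1))*4)*D(1, 5) = (-10*(((5 - 4) + 4) + 6)*4)*(5² - 4*5 - 4*1 + 5*1) = (-10*((1 + 4) + 6)*4)*(25 - 20 - 4 + 5) = -10*(5 + 6)*4*6 = -110*4*6 = -10*44*6 = -440*6 = -2640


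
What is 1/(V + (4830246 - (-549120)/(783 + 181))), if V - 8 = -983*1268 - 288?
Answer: 241/863766082 ≈ 2.7901e-7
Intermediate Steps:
V = -1246724 (V = 8 + (-983*1268 - 288) = 8 + (-1246444 - 288) = 8 - 1246732 = -1246724)
1/(V + (4830246 - (-549120)/(783 + 181))) = 1/(-1246724 + (4830246 - (-549120)/(783 + 181))) = 1/(-1246724 + (4830246 - (-549120)/964)) = 1/(-1246724 + (4830246 - 858*(-160/241))) = 1/(-1246724 + (4830246 + 137280/241)) = 1/(-1246724 + 1164226566/241) = 1/(863766082/241) = 241/863766082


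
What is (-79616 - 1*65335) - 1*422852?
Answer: -567803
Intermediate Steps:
(-79616 - 1*65335) - 1*422852 = (-79616 - 65335) - 422852 = -144951 - 422852 = -567803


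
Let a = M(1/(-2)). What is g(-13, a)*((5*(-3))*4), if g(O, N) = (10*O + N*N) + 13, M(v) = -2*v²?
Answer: 7005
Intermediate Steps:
a = -½ (a = -2*(1/(-2))² = -2*(-½)² = -2*¼ = -½ ≈ -0.50000)
g(O, N) = 13 + N² + 10*O (g(O, N) = (10*O + N²) + 13 = (N² + 10*O) + 13 = 13 + N² + 10*O)
g(-13, a)*((5*(-3))*4) = (13 + (-½)² + 10*(-13))*((5*(-3))*4) = (13 + ¼ - 130)*(-15*4) = -467/4*(-60) = 7005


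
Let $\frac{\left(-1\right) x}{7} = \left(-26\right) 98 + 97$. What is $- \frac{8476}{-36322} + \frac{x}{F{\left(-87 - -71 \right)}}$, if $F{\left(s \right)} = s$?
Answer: $- \frac{23963113}{22352} \approx -1072.1$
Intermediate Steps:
$x = 17157$ ($x = - 7 \left(\left(-26\right) 98 + 97\right) = - 7 \left(-2548 + 97\right) = \left(-7\right) \left(-2451\right) = 17157$)
$- \frac{8476}{-36322} + \frac{x}{F{\left(-87 - -71 \right)}} = - \frac{8476}{-36322} + \frac{17157}{-87 - -71} = \left(-8476\right) \left(- \frac{1}{36322}\right) + \frac{17157}{-87 + 71} = \frac{326}{1397} + \frac{17157}{-16} = \frac{326}{1397} + 17157 \left(- \frac{1}{16}\right) = \frac{326}{1397} - \frac{17157}{16} = - \frac{23963113}{22352}$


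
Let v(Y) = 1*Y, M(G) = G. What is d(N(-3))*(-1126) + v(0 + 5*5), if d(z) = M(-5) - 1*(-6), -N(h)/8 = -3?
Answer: -1101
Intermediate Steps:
N(h) = 24 (N(h) = -8*(-3) = 24)
v(Y) = Y
d(z) = 1 (d(z) = -5 - 1*(-6) = -5 + 6 = 1)
d(N(-3))*(-1126) + v(0 + 5*5) = 1*(-1126) + (0 + 5*5) = -1126 + (0 + 25) = -1126 + 25 = -1101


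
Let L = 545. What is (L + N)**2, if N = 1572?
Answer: 4481689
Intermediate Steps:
(L + N)**2 = (545 + 1572)**2 = 2117**2 = 4481689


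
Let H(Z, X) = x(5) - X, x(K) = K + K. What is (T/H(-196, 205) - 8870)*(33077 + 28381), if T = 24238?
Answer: -35930149568/65 ≈ -5.5277e+8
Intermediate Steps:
x(K) = 2*K
H(Z, X) = 10 - X (H(Z, X) = 2*5 - X = 10 - X)
(T/H(-196, 205) - 8870)*(33077 + 28381) = (24238/(10 - 1*205) - 8870)*(33077 + 28381) = (24238/(10 - 205) - 8870)*61458 = (24238/(-195) - 8870)*61458 = (24238*(-1/195) - 8870)*61458 = (-24238/195 - 8870)*61458 = -1753888/195*61458 = -35930149568/65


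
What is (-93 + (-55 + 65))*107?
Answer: -8881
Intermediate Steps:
(-93 + (-55 + 65))*107 = (-93 + 10)*107 = -83*107 = -8881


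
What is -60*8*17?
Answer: -8160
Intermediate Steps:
-60*8*17 = -10*48*17 = -480*17 = -8160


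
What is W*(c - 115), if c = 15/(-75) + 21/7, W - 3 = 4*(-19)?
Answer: 40953/5 ≈ 8190.6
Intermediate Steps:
W = -73 (W = 3 + 4*(-19) = 3 - 76 = -73)
c = 14/5 (c = 15*(-1/75) + 21*(1/7) = -1/5 + 3 = 14/5 ≈ 2.8000)
W*(c - 115) = -73*(14/5 - 115) = -73*(-561/5) = 40953/5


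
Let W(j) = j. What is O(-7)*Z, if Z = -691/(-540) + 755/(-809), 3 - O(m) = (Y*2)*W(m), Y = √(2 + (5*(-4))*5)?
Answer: 151319/145620 + 7414631*I*√2/218430 ≈ 1.0391 + 48.006*I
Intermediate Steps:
Y = 7*I*√2 (Y = √(2 - 20*5) = √(2 - 100) = √(-98) = 7*I*√2 ≈ 9.8995*I)
O(m) = 3 - 14*I*m*√2 (O(m) = 3 - (7*I*√2)*2*m = 3 - 14*I*√2*m = 3 - 14*I*m*√2)
Z = 151319/436860 (Z = -691*(-1/540) + 755*(-1/809) = 691/540 - 755/809 = 151319/436860 ≈ 0.34638)
O(-7)*Z = (3 - 14*I*(-7)*√2)*(151319/436860) = (3 + 98*I*√2)*(151319/436860) = 151319/145620 + 7414631*I*√2/218430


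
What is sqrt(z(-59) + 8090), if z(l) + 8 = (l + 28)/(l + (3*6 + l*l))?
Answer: 11*sqrt(49400335)/860 ≈ 89.900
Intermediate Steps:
z(l) = -8 + (28 + l)/(18 + l + l**2) (z(l) = -8 + (l + 28)/(l + (3*6 + l*l)) = -8 + (28 + l)/(l + (18 + l**2)) = -8 + (28 + l)/(18 + l + l**2))
sqrt(z(-59) + 8090) = sqrt((-116 - 8*(-59)**2 - 7*(-59))/(18 - 59 + (-59)**2) + 8090) = sqrt((-116 - 8*3481 + 413)/(18 - 59 + 3481) + 8090) = sqrt((-116 - 27848 + 413)/3440 + 8090) = sqrt((1/3440)*(-27551) + 8090) = sqrt(-27551/3440 + 8090) = sqrt(27802049/3440) = 11*sqrt(49400335)/860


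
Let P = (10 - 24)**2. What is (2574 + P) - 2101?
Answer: 669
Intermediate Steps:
P = 196 (P = (-14)**2 = 196)
(2574 + P) - 2101 = (2574 + 196) - 2101 = 2770 - 2101 = 669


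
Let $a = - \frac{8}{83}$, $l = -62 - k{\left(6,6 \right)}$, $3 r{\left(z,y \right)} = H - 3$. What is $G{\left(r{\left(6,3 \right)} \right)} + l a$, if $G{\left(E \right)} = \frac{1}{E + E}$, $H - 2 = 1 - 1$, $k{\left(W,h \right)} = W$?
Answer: $\frac{839}{166} \approx 5.0542$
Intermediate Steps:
$H = 2$ ($H = 2 + \left(1 - 1\right) = 2 + 0 = 2$)
$r{\left(z,y \right)} = - \frac{1}{3}$ ($r{\left(z,y \right)} = \frac{2 - 3}{3} = \frac{1}{3} \left(-1\right) = - \frac{1}{3}$)
$l = -68$ ($l = -62 - 6 = -68$)
$a = - \frac{8}{83}$ ($a = \left(-8\right) \frac{1}{83} = - \frac{8}{83} \approx -0.096385$)
$G{\left(E \right)} = \frac{1}{2 E}$
$G{\left(r{\left(6,3 \right)} \right)} + l a = \frac{1}{2 \left(- \frac{1}{3}\right)} - - \frac{544}{83} = \frac{1}{2} \left(-3\right) + \frac{544}{83} = - \frac{3}{2} + \frac{544}{83} = \frac{839}{166}$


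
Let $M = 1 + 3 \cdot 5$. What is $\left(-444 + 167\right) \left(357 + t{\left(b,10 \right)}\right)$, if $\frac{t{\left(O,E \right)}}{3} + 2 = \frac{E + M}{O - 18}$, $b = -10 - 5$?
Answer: $- \frac{1062295}{11} \approx -96572.0$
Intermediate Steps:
$b = -15$
$M = 16$ ($M = 1 + 15 = 16$)
$t{\left(O,E \right)} = -6 + \frac{3 \left(16 + E\right)}{-18 + O}$ ($t{\left(O,E \right)} = -6 + 3 \frac{E + 16}{O - 18} = -6 + 3 \frac{16 + E}{-18 + O} = -6 + \frac{3 \left(16 + E\right)}{-18 + O}$)
$\left(-444 + 167\right) \left(357 + t{\left(b,10 \right)}\right) = \left(-444 + 167\right) \left(357 + \frac{3 \left(52 + 10 - -30\right)}{-18 - 15}\right) = - 277 \left(357 + \frac{3 \left(52 + 10 + 30\right)}{-33}\right) = - 277 \left(357 + 3 \left(- \frac{1}{33}\right) 92\right) = - 277 \left(357 - \frac{92}{11}\right) = \left(-277\right) \frac{3835}{11} = - \frac{1062295}{11}$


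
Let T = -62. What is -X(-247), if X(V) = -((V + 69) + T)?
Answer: -240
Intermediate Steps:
X(V) = -7 - V (X(V) = -((V + 69) - 62) = -((69 + V) - 62) = -(7 + V) = -7 - V)
-X(-247) = -(-7 - 1*(-247)) = -(-7 + 247) = -1*240 = -240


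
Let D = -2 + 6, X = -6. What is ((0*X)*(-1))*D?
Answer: 0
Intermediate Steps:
D = 4
((0*X)*(-1))*D = ((0*(-6))*(-1))*4 = (0*(-1))*4 = 0*4 = 0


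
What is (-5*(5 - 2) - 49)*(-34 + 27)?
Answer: 448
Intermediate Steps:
(-5*(5 - 2) - 49)*(-34 + 27) = (-5*3 - 49)*(-7) = (-15 - 49)*(-7) = -64*(-7) = 448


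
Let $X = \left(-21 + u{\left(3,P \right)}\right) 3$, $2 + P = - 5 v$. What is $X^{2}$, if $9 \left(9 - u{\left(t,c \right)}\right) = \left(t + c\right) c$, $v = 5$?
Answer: $63504$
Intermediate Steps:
$P = -27$ ($P = -2 - 25 = -27$)
$u{\left(t,c \right)} = 9 - \frac{c \left(c + t\right)}{9}$ ($u{\left(t,c \right)} = 9 - \frac{\left(t + c\right) c}{9} = 9 - \frac{\left(c + t\right) c}{9} = 9 - \frac{c \left(c + t\right)}{9}$)
$X = -252$ ($X = \left(-21 - \left(-9 - 9 + 81\right)\right) 3 = \left(-21 + \left(9 - 81 + 9\right)\right) 3 = \left(-21 - 63\right) 3 = \left(-84\right) 3 = -252$)
$X^{2} = \left(-252\right)^{2} = 63504$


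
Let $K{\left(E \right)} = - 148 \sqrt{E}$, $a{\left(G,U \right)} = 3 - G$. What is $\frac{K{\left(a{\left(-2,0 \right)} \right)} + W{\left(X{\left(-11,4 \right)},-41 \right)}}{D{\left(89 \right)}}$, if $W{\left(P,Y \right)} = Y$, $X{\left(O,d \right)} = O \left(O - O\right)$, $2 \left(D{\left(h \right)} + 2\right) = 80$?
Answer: $- \frac{41}{38} - \frac{74 \sqrt{5}}{19} \approx -9.7878$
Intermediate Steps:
$D{\left(h \right)} = 38$ ($D{\left(h \right)} = -2 + \frac{1}{2} \cdot 80 = -2 + 40 = 38$)
$X{\left(O,d \right)} = 0$ ($X{\left(O,d \right)} = O 0 = 0$)
$\frac{K{\left(a{\left(-2,0 \right)} \right)} + W{\left(X{\left(-11,4 \right)},-41 \right)}}{D{\left(89 \right)}} = \frac{- 148 \sqrt{3 - -2} - 41}{38} = \left(- 148 \sqrt{3 + 2} - 41\right) \frac{1}{38} = \left(- 148 \sqrt{5} - 41\right) \frac{1}{38} = \left(-41 - 148 \sqrt{5}\right) \frac{1}{38} = - \frac{41}{38} - \frac{74 \sqrt{5}}{19}$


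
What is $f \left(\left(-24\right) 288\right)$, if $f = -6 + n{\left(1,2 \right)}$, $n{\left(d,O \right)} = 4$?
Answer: $13824$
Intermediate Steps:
$f = -2$ ($f = -6 + 4 = -2$)
$f \left(\left(-24\right) 288\right) = - 2 \left(\left(-24\right) 288\right) = \left(-2\right) \left(-6912\right) = 13824$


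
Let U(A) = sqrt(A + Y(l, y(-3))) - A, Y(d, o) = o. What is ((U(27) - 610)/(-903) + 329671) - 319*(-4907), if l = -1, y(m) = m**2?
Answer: 1711189243/903 ≈ 1.8950e+6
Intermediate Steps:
U(A) = sqrt(9 + A) - A (U(A) = sqrt(A + (-3)**2) - A = sqrt(A + 9) - A = sqrt(9 + A) - A)
((U(27) - 610)/(-903) + 329671) - 319*(-4907) = (((sqrt(9 + 27) - 1*27) - 610)/(-903) + 329671) - 319*(-4907) = (-((sqrt(36) - 27) - 610)/903 + 329671) + 1565333 = (-((6 - 27) - 610)/903 + 329671) + 1565333 = (-(-21 - 610)/903 + 329671) + 1565333 = (-1/903*(-631) + 329671) + 1565333 = (631/903 + 329671) + 1565333 = 297693544/903 + 1565333 = 1711189243/903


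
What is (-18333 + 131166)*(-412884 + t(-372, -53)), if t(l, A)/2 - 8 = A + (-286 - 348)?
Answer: -46740167586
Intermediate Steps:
t(l, A) = -1252 + 2*A (t(l, A) = 16 + 2*(A + (-286 - 348)) = 16 + 2*(A - 634) = 16 + 2*(-634 + A) = 16 + (-1268 + 2*A) = -1252 + 2*A)
(-18333 + 131166)*(-412884 + t(-372, -53)) = (-18333 + 131166)*(-412884 + (-1252 + 2*(-53))) = 112833*(-412884 + (-1252 - 106)) = 112833*(-412884 - 1358) = 112833*(-414242) = -46740167586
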